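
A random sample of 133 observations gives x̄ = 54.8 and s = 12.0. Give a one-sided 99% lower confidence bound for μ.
μ ≥ 52.35

Lower bound (one-sided):
t* = 2.355 (one-sided for 99%)
Lower bound = x̄ - t* · s/√n = 54.8 - 2.355 · 12.0/√133 = 52.35

We are 99% confident that μ ≥ 52.35.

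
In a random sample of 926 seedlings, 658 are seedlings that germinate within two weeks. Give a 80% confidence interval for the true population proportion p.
(0.691, 0.730)

Proportion CI:
p̂ = 658/926 = 0.71058
SE = √(p̂(1-p̂)/n) = √(0.71058 · 0.28942 / 926) = 0.01490

z* = 1.282
Margin = z* · SE = 1.282 · 0.01490 = 0.0191

CI: 0.71058 ± 0.0191 = (0.691, 0.730)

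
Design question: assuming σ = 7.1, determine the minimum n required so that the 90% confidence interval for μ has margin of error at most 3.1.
n ≥ 15

For margin E ≤ 3.1:
n ≥ (z* · σ / E)²
n ≥ (1.645 · 7.1 / 3.1)²
n ≥ 14.19

Minimum n = 15 (rounding up)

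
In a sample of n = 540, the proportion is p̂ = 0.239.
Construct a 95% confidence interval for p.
(0.203, 0.275)

Proportion CI:
SE = √(p̂(1-p̂)/n) = √(0.239 · 0.761 / 540) = 0.01835

z* = 1.960
Margin = z* · SE = 1.960 · 0.01835 = 0.0360

CI: 0.239 ± 0.0360 = (0.203, 0.275)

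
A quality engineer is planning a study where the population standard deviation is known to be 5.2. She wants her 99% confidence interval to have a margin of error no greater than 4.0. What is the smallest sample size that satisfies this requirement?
n ≥ 12

For margin E ≤ 4.0:
n ≥ (z* · σ / E)²
n ≥ (2.576 · 5.2 / 4.0)²
n ≥ 11.21

Minimum n = 12 (rounding up)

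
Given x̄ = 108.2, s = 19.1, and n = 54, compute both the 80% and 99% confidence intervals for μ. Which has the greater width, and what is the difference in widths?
99% CI is wider by 7.14

df = 53
80% CI: t* = 1.298, (104.83, 111.57), width = 2 · t* · s/√n = 6.75
99% CI: t* = 2.672, (101.25, 115.15), width = 2 · t* · s/√n = 13.89

The 99% CI is wider by 13.89 - 6.75 = 7.14.
Higher confidence requires a wider interval.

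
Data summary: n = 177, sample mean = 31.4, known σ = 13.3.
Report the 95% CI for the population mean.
(29.44, 33.36)

z-interval (σ known):
z* = 1.960 for 95% confidence

Margin of error = z* · σ/√n = 1.960 · 13.3/√177 = 1.96

CI: (31.4 - 1.96, 31.4 + 1.96) = (29.44, 33.36)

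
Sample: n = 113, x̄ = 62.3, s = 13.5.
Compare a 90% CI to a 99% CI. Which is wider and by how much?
99% CI is wider by 2.44

df = 112
90% CI: t* = 1.659, (60.19, 64.41), width = 2 · t* · s/√n = 4.21
99% CI: t* = 2.620, (58.97, 65.63), width = 2 · t* · s/√n = 6.65

The 99% CI is wider by 6.65 - 4.21 = 2.44.
Higher confidence requires a wider interval.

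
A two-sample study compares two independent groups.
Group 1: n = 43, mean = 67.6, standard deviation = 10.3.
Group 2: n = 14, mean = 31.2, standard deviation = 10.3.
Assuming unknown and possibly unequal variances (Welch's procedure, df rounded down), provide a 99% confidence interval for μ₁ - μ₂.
(27.47, 45.33)

Difference: x̄₁ - x̄₂ = 36.40
SE = √(s₁²/n₁ + s₂²/n₂) = √(10.3²/43 + 10.3²/14) = 3.1694
df = 22.12 → 22 (Welch–Satterthwaite, rounded down)
t* = 2.819

CI: 36.40 ± 2.819 · 3.1694 = 36.40 ± 8.93 = (27.47, 45.33)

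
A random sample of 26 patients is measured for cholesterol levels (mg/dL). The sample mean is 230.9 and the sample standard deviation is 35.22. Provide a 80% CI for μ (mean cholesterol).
(221.81, 239.99)

t-interval (σ unknown):
df = n - 1 = 25
t* = 1.316 for 80% confidence

Margin of error = t* · s/√n = 1.316 · 35.22/√26 = 9.09

CI: (221.81, 239.99)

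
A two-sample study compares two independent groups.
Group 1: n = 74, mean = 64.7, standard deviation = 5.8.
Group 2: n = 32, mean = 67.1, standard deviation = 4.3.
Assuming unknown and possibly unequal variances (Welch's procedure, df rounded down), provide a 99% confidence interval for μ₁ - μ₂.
(-5.08, 0.28)

Difference: x̄₁ - x̄₂ = -2.40
SE = √(s₁²/n₁ + s₂²/n₂) = √(5.8²/74 + 4.3²/32) = 1.0161
df = 78.37 → 78 (Welch–Satterthwaite, rounded down)
t* = 2.640

CI: -2.40 ± 2.640 · 1.0161 = -2.40 ± 2.68 = (-5.08, 0.28)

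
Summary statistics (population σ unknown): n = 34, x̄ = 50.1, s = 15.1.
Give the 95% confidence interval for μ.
(44.83, 55.37)

t-interval (σ unknown):
df = n - 1 = 33
t* = 2.035 for 95% confidence

Margin of error = t* · s/√n = 2.035 · 15.1/√34 = 5.27

CI: (44.83, 55.37)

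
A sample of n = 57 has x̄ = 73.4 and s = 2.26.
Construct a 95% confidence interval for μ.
(72.80, 74.00)

t-interval (σ unknown):
df = n - 1 = 56
t* = 2.003 for 95% confidence

Margin of error = t* · s/√n = 2.003 · 2.26/√57 = 0.60

CI: (72.80, 74.00)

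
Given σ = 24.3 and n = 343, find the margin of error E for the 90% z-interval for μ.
Margin of error = 2.16

Margin of error = z* · σ/√n
= 1.645 · 24.3/√343
= 1.645 · 24.3/18.5203
= 2.16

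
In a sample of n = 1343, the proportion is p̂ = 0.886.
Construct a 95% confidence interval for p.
(0.869, 0.903)

Proportion CI:
SE = √(p̂(1-p̂)/n) = √(0.886 · 0.114 / 1343) = 0.00867

z* = 1.960
Margin = z* · SE = 1.960 · 0.00867 = 0.0170

CI: 0.886 ± 0.0170 = (0.869, 0.903)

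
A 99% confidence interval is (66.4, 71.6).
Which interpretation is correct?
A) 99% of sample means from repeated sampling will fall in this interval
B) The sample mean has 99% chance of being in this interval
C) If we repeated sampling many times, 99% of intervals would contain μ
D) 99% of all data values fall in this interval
C

A) Wrong — coverage applies to intervals containing μ, not to future x̄ values.
B) Wrong — x̄ is observed and sits in the interval by construction.
C) Correct — this is the frequentist long-run coverage interpretation.
D) Wrong — a CI is about the parameter μ, not individual data values.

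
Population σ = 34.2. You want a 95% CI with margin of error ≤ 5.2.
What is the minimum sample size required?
n ≥ 167

For margin E ≤ 5.2:
n ≥ (z* · σ / E)²
n ≥ (1.960 · 34.2 / 5.2)²
n ≥ 166.17

Minimum n = 167 (rounding up)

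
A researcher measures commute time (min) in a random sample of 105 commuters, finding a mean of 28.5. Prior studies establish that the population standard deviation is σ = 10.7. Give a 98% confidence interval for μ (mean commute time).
(26.07, 30.93)

z-interval (σ known):
z* = 2.326 for 98% confidence

Margin of error = z* · σ/√n = 2.326 · 10.7/√105 = 2.43

CI: (28.5 - 2.43, 28.5 + 2.43) = (26.07, 30.93)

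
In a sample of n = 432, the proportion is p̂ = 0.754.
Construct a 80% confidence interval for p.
(0.727, 0.781)

Proportion CI:
SE = √(p̂(1-p̂)/n) = √(0.754 · 0.246 / 432) = 0.02072

z* = 1.282
Margin = z* · SE = 1.282 · 0.02072 = 0.0266

CI: 0.754 ± 0.0266 = (0.727, 0.781)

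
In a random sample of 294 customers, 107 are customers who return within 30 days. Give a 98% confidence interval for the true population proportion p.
(0.299, 0.429)

Proportion CI:
p̂ = 107/294 = 0.36395
SE = √(p̂(1-p̂)/n) = √(0.36395 · 0.63605 / 294) = 0.02806

z* = 2.326
Margin = z* · SE = 2.326 · 0.02806 = 0.0653

CI: 0.36395 ± 0.0653 = (0.299, 0.429)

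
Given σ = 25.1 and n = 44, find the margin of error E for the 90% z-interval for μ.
Margin of error = 6.22

Margin of error = z* · σ/√n
= 1.645 · 25.1/√44
= 1.645 · 25.1/6.6332
= 6.22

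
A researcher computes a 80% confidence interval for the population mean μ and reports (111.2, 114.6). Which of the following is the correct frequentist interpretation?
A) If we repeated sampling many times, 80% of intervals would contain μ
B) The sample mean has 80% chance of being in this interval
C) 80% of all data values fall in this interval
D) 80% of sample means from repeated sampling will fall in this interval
A

A) Correct — this is the frequentist long-run coverage interpretation.
B) Wrong — x̄ is observed and sits in the interval by construction.
C) Wrong — a CI is about the parameter μ, not individual data values.
D) Wrong — coverage applies to intervals containing μ, not to future x̄ values.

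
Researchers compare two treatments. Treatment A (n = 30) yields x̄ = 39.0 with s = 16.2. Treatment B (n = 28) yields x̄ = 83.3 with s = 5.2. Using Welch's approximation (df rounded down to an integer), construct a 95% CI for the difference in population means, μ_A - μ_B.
(-50.63, -37.97)

Difference: x̄₁ - x̄₂ = -44.30
SE = √(s₁²/n₁ + s₂²/n₂) = √(16.2²/30 + 5.2²/28) = 3.1167
df = 35.29 → 35 (Welch–Satterthwaite, rounded down)
t* = 2.030

CI: -44.30 ± 2.030 · 3.1167 = -44.30 ± 6.33 = (-50.63, -37.97)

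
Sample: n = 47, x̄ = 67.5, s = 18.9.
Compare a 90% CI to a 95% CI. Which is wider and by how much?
95% CI is wider by 1.84

df = 46
90% CI: t* = 1.679, (62.87, 72.13), width = 2 · t* · s/√n = 9.26
95% CI: t* = 2.013, (61.95, 73.05), width = 2 · t* · s/√n = 11.10

The 95% CI is wider by 11.10 - 9.26 = 1.84.
Higher confidence requires a wider interval.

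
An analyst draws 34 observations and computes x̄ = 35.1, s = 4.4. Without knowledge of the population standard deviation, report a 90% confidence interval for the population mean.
(33.82, 36.38)

t-interval (σ unknown):
df = n - 1 = 33
t* = 1.692 for 90% confidence

Margin of error = t* · s/√n = 1.692 · 4.4/√34 = 1.28

CI: (33.82, 36.38)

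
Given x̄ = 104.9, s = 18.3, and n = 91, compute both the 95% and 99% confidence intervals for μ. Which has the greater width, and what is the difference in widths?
99% CI is wider by 2.48

df = 90
95% CI: t* = 1.987, (101.09, 108.71), width = 2 · t* · s/√n = 7.62
99% CI: t* = 2.632, (99.85, 109.95), width = 2 · t* · s/√n = 10.10

The 99% CI is wider by 10.10 - 7.62 = 2.48.
Higher confidence requires a wider interval.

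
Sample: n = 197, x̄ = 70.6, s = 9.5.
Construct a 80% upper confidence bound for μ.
μ ≤ 71.17

Upper bound (one-sided):
t* = 0.843 (one-sided for 80%)
Upper bound = x̄ + t* · s/√n = 70.6 + 0.843 · 9.5/√197 = 71.17

We are 80% confident that μ ≤ 71.17.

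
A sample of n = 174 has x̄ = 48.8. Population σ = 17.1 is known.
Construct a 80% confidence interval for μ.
(47.14, 50.46)

z-interval (σ known):
z* = 1.282 for 80% confidence

Margin of error = z* · σ/√n = 1.282 · 17.1/√174 = 1.66

CI: (48.8 - 1.66, 48.8 + 1.66) = (47.14, 50.46)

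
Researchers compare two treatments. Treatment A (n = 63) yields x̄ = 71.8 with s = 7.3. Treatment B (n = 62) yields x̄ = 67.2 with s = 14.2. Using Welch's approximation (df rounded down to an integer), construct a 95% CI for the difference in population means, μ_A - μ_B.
(0.58, 8.62)

Difference: x̄₁ - x̄₂ = 4.60
SE = √(s₁²/n₁ + s₂²/n₂) = √(7.3²/63 + 14.2²/62) = 2.0244
df = 90.81 → 90 (Welch–Satterthwaite, rounded down)
t* = 1.987

CI: 4.60 ± 1.987 · 2.0244 = 4.60 ± 4.02 = (0.58, 8.62)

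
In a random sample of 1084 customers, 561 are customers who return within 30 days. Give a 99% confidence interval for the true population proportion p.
(0.478, 0.557)

Proportion CI:
p̂ = 561/1084 = 0.51753
SE = √(p̂(1-p̂)/n) = √(0.51753 · 0.48247 / 1084) = 0.01518

z* = 2.576
Margin = z* · SE = 2.576 · 0.01518 = 0.0391

CI: 0.51753 ± 0.0391 = (0.478, 0.557)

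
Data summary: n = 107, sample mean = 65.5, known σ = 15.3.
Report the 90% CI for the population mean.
(63.07, 67.93)

z-interval (σ known):
z* = 1.645 for 90% confidence

Margin of error = z* · σ/√n = 1.645 · 15.3/√107 = 2.43

CI: (65.5 - 2.43, 65.5 + 2.43) = (63.07, 67.93)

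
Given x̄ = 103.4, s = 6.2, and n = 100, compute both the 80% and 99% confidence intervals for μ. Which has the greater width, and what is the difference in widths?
99% CI is wider by 1.66

df = 99
80% CI: t* = 1.290, (102.60, 104.20), width = 2 · t* · s/√n = 1.60
99% CI: t* = 2.626, (101.77, 105.03), width = 2 · t* · s/√n = 3.26

The 99% CI is wider by 3.26 - 1.60 = 1.66.
Higher confidence requires a wider interval.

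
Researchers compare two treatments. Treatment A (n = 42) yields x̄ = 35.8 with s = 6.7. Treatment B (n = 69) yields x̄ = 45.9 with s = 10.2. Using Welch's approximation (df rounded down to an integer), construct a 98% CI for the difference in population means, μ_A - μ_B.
(-13.89, -6.31)

Difference: x̄₁ - x̄₂ = -10.10
SE = √(s₁²/n₁ + s₂²/n₂) = √(6.7²/42 + 10.2²/69) = 1.6052
df = 108.31 → 108 (Welch–Satterthwaite, rounded down)
t* = 2.361

CI: -10.10 ± 2.361 · 1.6052 = -10.10 ± 3.79 = (-13.89, -6.31)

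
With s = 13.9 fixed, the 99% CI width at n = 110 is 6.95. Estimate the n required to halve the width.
n ≈ 440

CI width ∝ 1/√n
To reduce width by factor 2, need √n to grow by 2 → need 2² = 4 times as many samples.

Current: n = 110, width = 6.95
New: n = 440, width ≈ 3.43

Width reduced by factor of 6.95/3.43 = 2.03.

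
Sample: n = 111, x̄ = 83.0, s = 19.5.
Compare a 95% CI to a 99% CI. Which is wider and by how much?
99% CI is wider by 2.36

df = 110
95% CI: t* = 1.982, (79.33, 86.67), width = 2 · t* · s/√n = 7.34
99% CI: t* = 2.621, (78.15, 87.85), width = 2 · t* · s/√n = 9.70

The 99% CI is wider by 9.70 - 7.34 = 2.36.
Higher confidence requires a wider interval.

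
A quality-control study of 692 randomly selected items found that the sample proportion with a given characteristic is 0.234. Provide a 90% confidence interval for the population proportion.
(0.208, 0.260)

Proportion CI:
SE = √(p̂(1-p̂)/n) = √(0.234 · 0.766 / 692) = 0.01609

z* = 1.645
Margin = z* · SE = 1.645 · 0.01609 = 0.0265

CI: 0.234 ± 0.0265 = (0.208, 0.260)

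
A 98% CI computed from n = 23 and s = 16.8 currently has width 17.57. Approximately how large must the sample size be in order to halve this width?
n ≈ 92

CI width ∝ 1/√n
To reduce width by factor 2, need √n to grow by 2 → need 2² = 4 times as many samples.

Current: n = 23, width = 17.57
New: n = 92, width ≈ 8.30

Width reduced by factor of 17.57/8.30 = 2.12.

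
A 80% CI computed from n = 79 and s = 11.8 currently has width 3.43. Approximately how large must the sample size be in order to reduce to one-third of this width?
n ≈ 711

CI width ∝ 1/√n
To reduce width by factor 3, need √n to grow by 3 → need 3² = 9 times as many samples.

Current: n = 79, width = 3.43
New: n = 711, width ≈ 1.14

Width reduced by factor of 3.43/1.14 = 3.01.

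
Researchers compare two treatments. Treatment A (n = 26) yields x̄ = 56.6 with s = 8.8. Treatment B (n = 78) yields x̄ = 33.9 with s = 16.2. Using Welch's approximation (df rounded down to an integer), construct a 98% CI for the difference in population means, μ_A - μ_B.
(16.72, 28.68)

Difference: x̄₁ - x̄₂ = 22.70
SE = √(s₁²/n₁ + s₂²/n₂) = √(8.8²/26 + 16.2²/78) = 2.5185
df = 80.17 → 80 (Welch–Satterthwaite, rounded down)
t* = 2.374

CI: 22.70 ± 2.374 · 2.5185 = 22.70 ± 5.98 = (16.72, 28.68)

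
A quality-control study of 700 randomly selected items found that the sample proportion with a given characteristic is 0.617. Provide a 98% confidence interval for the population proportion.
(0.574, 0.660)

Proportion CI:
SE = √(p̂(1-p̂)/n) = √(0.617 · 0.383 / 700) = 0.01837

z* = 2.326
Margin = z* · SE = 2.326 · 0.01837 = 0.0427

CI: 0.617 ± 0.0427 = (0.574, 0.660)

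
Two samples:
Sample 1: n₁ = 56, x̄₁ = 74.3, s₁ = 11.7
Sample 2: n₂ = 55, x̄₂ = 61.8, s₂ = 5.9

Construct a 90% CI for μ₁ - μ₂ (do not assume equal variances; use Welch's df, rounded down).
(9.58, 15.42)

Difference: x̄₁ - x̄₂ = 12.50
SE = √(s₁²/n₁ + s₂²/n₂) = √(11.7²/56 + 5.9²/55) = 1.7542
df = 81.60 → 81 (Welch–Satterthwaite, rounded down)
t* = 1.664

CI: 12.50 ± 1.664 · 1.7542 = 12.50 ± 2.92 = (9.58, 15.42)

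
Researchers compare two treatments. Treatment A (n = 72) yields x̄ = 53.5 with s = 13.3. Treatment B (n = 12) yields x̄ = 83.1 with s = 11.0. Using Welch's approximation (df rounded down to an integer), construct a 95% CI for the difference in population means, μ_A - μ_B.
(-37.11, -22.09)

Difference: x̄₁ - x̄₂ = -29.60
SE = √(s₁²/n₁ + s₂²/n₂) = √(13.3²/72 + 11.0²/12) = 3.5412
df = 16.86 → 16 (Welch–Satterthwaite, rounded down)
t* = 2.120

CI: -29.60 ± 2.120 · 3.5412 = -29.60 ± 7.51 = (-37.11, -22.09)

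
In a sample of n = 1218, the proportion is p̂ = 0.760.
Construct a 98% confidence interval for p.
(0.732, 0.788)

Proportion CI:
SE = √(p̂(1-p̂)/n) = √(0.760 · 0.240 / 1218) = 0.01224

z* = 2.326
Margin = z* · SE = 2.326 · 0.01224 = 0.0285

CI: 0.760 ± 0.0285 = (0.732, 0.788)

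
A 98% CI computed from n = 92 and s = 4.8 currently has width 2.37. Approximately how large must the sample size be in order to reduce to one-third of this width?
n ≈ 828

CI width ∝ 1/√n
To reduce width by factor 3, need √n to grow by 3 → need 3² = 9 times as many samples.

Current: n = 92, width = 2.37
New: n = 828, width ≈ 0.78

Width reduced by factor of 2.37/0.78 = 3.04.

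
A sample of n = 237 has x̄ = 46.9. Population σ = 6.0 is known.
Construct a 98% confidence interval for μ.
(45.99, 47.81)

z-interval (σ known):
z* = 2.326 for 98% confidence

Margin of error = z* · σ/√n = 2.326 · 6.0/√237 = 0.91

CI: (46.9 - 0.91, 46.9 + 0.91) = (45.99, 47.81)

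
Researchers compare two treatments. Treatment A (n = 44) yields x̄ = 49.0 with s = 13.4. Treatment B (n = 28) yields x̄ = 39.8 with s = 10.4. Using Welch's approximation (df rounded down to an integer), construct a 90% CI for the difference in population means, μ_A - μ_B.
(4.50, 13.90)

Difference: x̄₁ - x̄₂ = 9.20
SE = √(s₁²/n₁ + s₂²/n₂) = √(13.4²/44 + 10.4²/28) = 2.8185
df = 67.13 → 67 (Welch–Satterthwaite, rounded down)
t* = 1.668

CI: 9.20 ± 1.668 · 2.8185 = 9.20 ± 4.70 = (4.50, 13.90)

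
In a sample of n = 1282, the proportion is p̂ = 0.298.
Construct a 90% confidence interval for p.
(0.277, 0.319)

Proportion CI:
SE = √(p̂(1-p̂)/n) = √(0.298 · 0.702 / 1282) = 0.01277

z* = 1.645
Margin = z* · SE = 1.645 · 0.01277 = 0.0210

CI: 0.298 ± 0.0210 = (0.277, 0.319)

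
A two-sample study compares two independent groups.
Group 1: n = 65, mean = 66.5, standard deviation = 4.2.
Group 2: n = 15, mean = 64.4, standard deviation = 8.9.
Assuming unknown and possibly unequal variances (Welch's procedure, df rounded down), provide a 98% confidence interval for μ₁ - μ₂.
(-4.03, 8.23)

Difference: x̄₁ - x̄₂ = 2.10
SE = √(s₁²/n₁ + s₂²/n₂) = √(4.2²/65 + 8.9²/15) = 2.3563
df = 15.47 → 15 (Welch–Satterthwaite, rounded down)
t* = 2.602

CI: 2.10 ± 2.602 · 2.3563 = 2.10 ± 6.13 = (-4.03, 8.23)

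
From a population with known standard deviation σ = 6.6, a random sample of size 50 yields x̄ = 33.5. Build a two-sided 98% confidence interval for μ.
(31.33, 35.67)

z-interval (σ known):
z* = 2.326 for 98% confidence

Margin of error = z* · σ/√n = 2.326 · 6.6/√50 = 2.17

CI: (33.5 - 2.17, 33.5 + 2.17) = (31.33, 35.67)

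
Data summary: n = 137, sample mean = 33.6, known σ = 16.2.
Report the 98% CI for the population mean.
(30.38, 36.82)

z-interval (σ known):
z* = 2.326 for 98% confidence

Margin of error = z* · σ/√n = 2.326 · 16.2/√137 = 3.22

CI: (33.6 - 3.22, 33.6 + 3.22) = (30.38, 36.82)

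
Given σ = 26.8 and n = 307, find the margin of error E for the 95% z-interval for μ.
Margin of error = 3.00

Margin of error = z* · σ/√n
= 1.960 · 26.8/√307
= 1.960 · 26.8/17.5214
= 3.00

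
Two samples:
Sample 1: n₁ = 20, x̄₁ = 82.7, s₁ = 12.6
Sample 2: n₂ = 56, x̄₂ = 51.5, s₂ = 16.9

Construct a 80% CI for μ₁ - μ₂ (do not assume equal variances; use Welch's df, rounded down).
(26.50, 35.90)

Difference: x̄₁ - x̄₂ = 31.20
SE = √(s₁²/n₁ + s₂²/n₂) = √(12.6²/20 + 16.9²/56) = 3.6108
df = 44.86 → 44 (Welch–Satterthwaite, rounded down)
t* = 1.301

CI: 31.20 ± 1.301 · 3.6108 = 31.20 ± 4.70 = (26.50, 35.90)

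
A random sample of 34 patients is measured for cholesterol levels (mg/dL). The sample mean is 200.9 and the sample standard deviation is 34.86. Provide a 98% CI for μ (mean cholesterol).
(186.28, 215.52)

t-interval (σ unknown):
df = n - 1 = 33
t* = 2.445 for 98% confidence

Margin of error = t* · s/√n = 2.445 · 34.86/√34 = 14.62

CI: (186.28, 215.52)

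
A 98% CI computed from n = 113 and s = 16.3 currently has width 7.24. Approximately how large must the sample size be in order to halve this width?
n ≈ 452

CI width ∝ 1/√n
To reduce width by factor 2, need √n to grow by 2 → need 2² = 4 times as many samples.

Current: n = 113, width = 7.24
New: n = 452, width ≈ 3.58

Width reduced by factor of 7.24/3.58 = 2.02.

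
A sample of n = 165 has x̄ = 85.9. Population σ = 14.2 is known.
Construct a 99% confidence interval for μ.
(83.05, 88.75)

z-interval (σ known):
z* = 2.576 for 99% confidence

Margin of error = z* · σ/√n = 2.576 · 14.2/√165 = 2.85

CI: (85.9 - 2.85, 85.9 + 2.85) = (83.05, 88.75)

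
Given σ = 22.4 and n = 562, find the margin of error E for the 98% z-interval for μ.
Margin of error = 2.20

Margin of error = z* · σ/√n
= 2.326 · 22.4/√562
= 2.326 · 22.4/23.7065
= 2.20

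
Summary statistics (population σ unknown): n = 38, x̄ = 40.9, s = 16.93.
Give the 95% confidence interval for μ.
(35.34, 46.46)

t-interval (σ unknown):
df = n - 1 = 37
t* = 2.026 for 95% confidence

Margin of error = t* · s/√n = 2.026 · 16.93/√38 = 5.56

CI: (35.34, 46.46)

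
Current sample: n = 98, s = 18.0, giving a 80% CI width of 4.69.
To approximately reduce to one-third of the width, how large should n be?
n ≈ 882

CI width ∝ 1/√n
To reduce width by factor 3, need √n to grow by 3 → need 3² = 9 times as many samples.

Current: n = 98, width = 4.69
New: n = 882, width ≈ 1.56

Width reduced by factor of 4.69/1.56 = 3.01.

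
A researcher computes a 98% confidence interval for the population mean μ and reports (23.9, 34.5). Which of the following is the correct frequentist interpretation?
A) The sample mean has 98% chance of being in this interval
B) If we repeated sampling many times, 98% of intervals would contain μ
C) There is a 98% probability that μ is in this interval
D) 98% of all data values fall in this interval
B

A) Wrong — x̄ is observed and sits in the interval by construction.
B) Correct — this is the frequentist long-run coverage interpretation.
C) Wrong — μ is fixed; the randomness lives in the interval, not in μ.
D) Wrong — a CI is about the parameter μ, not individual data values.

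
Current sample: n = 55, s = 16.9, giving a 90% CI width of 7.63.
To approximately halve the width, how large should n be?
n ≈ 220

CI width ∝ 1/√n
To reduce width by factor 2, need √n to grow by 2 → need 2² = 4 times as many samples.

Current: n = 55, width = 7.63
New: n = 220, width ≈ 3.76

Width reduced by factor of 7.63/3.76 = 2.03.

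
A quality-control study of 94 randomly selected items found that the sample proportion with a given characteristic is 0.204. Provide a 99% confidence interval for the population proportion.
(0.097, 0.311)

Proportion CI:
SE = √(p̂(1-p̂)/n) = √(0.204 · 0.796 / 94) = 0.04156

z* = 2.576
Margin = z* · SE = 2.576 · 0.04156 = 0.1071

CI: 0.204 ± 0.1071 = (0.097, 0.311)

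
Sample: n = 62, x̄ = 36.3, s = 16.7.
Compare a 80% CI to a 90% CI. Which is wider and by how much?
90% CI is wider by 1.58

df = 61
80% CI: t* = 1.296, (33.55, 39.05), width = 2 · t* · s/√n = 5.50
90% CI: t* = 1.670, (32.76, 39.84), width = 2 · t* · s/√n = 7.08

The 90% CI is wider by 7.08 - 5.50 = 1.58.
Higher confidence requires a wider interval.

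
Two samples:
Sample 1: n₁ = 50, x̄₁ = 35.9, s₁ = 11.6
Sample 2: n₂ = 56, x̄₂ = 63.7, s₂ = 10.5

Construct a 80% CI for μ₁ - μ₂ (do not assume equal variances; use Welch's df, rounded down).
(-30.58, -25.02)

Difference: x̄₁ - x̄₂ = -27.80
SE = √(s₁²/n₁ + s₂²/n₂) = √(11.6²/50 + 10.5²/56) = 2.1587
df = 99.48 → 99 (Welch–Satterthwaite, rounded down)
t* = 1.290

CI: -27.80 ± 1.290 · 2.1587 = -27.80 ± 2.78 = (-30.58, -25.02)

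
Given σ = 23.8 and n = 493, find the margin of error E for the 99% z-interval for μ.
Margin of error = 2.76

Margin of error = z* · σ/√n
= 2.576 · 23.8/√493
= 2.576 · 23.8/22.2036
= 2.76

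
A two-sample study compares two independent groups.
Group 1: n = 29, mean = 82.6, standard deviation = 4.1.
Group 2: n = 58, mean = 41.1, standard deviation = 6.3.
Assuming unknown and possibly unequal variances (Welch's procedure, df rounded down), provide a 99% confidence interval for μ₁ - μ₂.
(38.53, 44.47)

Difference: x̄₁ - x̄₂ = 41.50
SE = √(s₁²/n₁ + s₂²/n₂) = √(4.1²/29 + 6.3²/58) = 1.1243
df = 79.03 → 79 (Welch–Satterthwaite, rounded down)
t* = 2.640

CI: 41.50 ± 2.640 · 1.1243 = 41.50 ± 2.97 = (38.53, 44.47)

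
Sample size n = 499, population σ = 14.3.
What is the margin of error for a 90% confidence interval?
Margin of error = 1.05

Margin of error = z* · σ/√n
= 1.645 · 14.3/√499
= 1.645 · 14.3/22.3383
= 1.05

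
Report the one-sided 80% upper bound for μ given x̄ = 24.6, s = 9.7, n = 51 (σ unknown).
μ ≤ 25.75

Upper bound (one-sided):
t* = 0.849 (one-sided for 80%)
Upper bound = x̄ + t* · s/√n = 24.6 + 0.849 · 9.7/√51 = 25.75

We are 80% confident that μ ≤ 25.75.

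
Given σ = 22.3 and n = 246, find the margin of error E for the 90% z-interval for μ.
Margin of error = 2.34

Margin of error = z* · σ/√n
= 1.645 · 22.3/√246
= 1.645 · 22.3/15.6844
= 2.34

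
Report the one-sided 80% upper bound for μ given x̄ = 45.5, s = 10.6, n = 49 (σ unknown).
μ ≤ 46.79

Upper bound (one-sided):
t* = 0.849 (one-sided for 80%)
Upper bound = x̄ + t* · s/√n = 45.5 + 0.849 · 10.6/√49 = 46.79

We are 80% confident that μ ≤ 46.79.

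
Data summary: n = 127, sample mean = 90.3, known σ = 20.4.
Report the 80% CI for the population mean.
(87.98, 92.62)

z-interval (σ known):
z* = 1.282 for 80% confidence

Margin of error = z* · σ/√n = 1.282 · 20.4/√127 = 2.32

CI: (90.3 - 2.32, 90.3 + 2.32) = (87.98, 92.62)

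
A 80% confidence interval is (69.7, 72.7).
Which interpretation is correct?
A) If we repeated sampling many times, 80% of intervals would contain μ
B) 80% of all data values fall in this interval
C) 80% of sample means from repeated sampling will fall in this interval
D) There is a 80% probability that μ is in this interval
A

A) Correct — this is the frequentist long-run coverage interpretation.
B) Wrong — a CI is about the parameter μ, not individual data values.
C) Wrong — coverage applies to intervals containing μ, not to future x̄ values.
D) Wrong — μ is fixed; the randomness lives in the interval, not in μ.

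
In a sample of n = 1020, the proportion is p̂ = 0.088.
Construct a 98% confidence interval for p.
(0.067, 0.109)

Proportion CI:
SE = √(p̂(1-p̂)/n) = √(0.088 · 0.912 / 1020) = 0.00887

z* = 2.326
Margin = z* · SE = 2.326 · 0.00887 = 0.0206

CI: 0.088 ± 0.0206 = (0.067, 0.109)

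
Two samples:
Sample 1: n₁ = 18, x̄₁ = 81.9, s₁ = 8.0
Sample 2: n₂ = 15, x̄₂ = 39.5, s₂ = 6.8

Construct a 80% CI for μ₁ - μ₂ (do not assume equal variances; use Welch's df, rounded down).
(39.02, 45.78)

Difference: x̄₁ - x̄₂ = 42.40
SE = √(s₁²/n₁ + s₂²/n₂) = √(8.0²/18 + 6.8²/15) = 2.5765
df = 30.98 → 30 (Welch–Satterthwaite, rounded down)
t* = 1.310

CI: 42.40 ± 1.310 · 2.5765 = 42.40 ± 3.38 = (39.02, 45.78)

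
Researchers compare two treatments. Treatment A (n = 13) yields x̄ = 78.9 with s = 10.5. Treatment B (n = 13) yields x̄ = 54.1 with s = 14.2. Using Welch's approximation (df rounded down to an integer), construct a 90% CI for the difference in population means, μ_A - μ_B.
(16.39, 33.21)

Difference: x̄₁ - x̄₂ = 24.80
SE = √(s₁²/n₁ + s₂²/n₂) = √(10.5²/13 + 14.2²/13) = 4.8981
df = 22.10 → 22 (Welch–Satterthwaite, rounded down)
t* = 1.717

CI: 24.80 ± 1.717 · 4.8981 = 24.80 ± 8.41 = (16.39, 33.21)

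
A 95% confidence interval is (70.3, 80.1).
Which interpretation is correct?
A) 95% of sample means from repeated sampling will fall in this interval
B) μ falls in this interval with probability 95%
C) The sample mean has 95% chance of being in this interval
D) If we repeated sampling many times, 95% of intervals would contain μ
D

A) Wrong — coverage applies to intervals containing μ, not to future x̄ values.
B) Wrong — μ is fixed; the randomness lives in the interval, not in μ.
C) Wrong — x̄ is observed and sits in the interval by construction.
D) Correct — this is the frequentist long-run coverage interpretation.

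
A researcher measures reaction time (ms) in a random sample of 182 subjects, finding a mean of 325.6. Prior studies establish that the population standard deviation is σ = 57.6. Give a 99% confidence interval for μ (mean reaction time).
(314.60, 336.60)

z-interval (σ known):
z* = 2.576 for 99% confidence

Margin of error = z* · σ/√n = 2.576 · 57.6/√182 = 11.00

CI: (325.6 - 11.00, 325.6 + 11.00) = (314.60, 336.60)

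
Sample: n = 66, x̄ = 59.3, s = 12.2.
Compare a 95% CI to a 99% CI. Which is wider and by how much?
99% CI is wider by 1.97

df = 65
95% CI: t* = 1.997, (56.30, 62.30), width = 2 · t* · s/√n = 6.00
99% CI: t* = 2.654, (55.31, 63.29), width = 2 · t* · s/√n = 7.97

The 99% CI is wider by 7.97 - 6.00 = 1.97.
Higher confidence requires a wider interval.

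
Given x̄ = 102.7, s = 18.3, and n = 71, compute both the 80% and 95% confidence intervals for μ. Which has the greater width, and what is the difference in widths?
95% CI is wider by 3.04

df = 70
80% CI: t* = 1.294, (99.89, 105.51), width = 2 · t* · s/√n = 5.62
95% CI: t* = 1.994, (98.37, 107.03), width = 2 · t* · s/√n = 8.66

The 95% CI is wider by 8.66 - 5.62 = 3.04.
Higher confidence requires a wider interval.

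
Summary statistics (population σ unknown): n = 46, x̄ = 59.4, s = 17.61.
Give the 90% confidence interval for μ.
(55.04, 63.76)

t-interval (σ unknown):
df = n - 1 = 45
t* = 1.679 for 90% confidence

Margin of error = t* · s/√n = 1.679 · 17.61/√46 = 4.36

CI: (55.04, 63.76)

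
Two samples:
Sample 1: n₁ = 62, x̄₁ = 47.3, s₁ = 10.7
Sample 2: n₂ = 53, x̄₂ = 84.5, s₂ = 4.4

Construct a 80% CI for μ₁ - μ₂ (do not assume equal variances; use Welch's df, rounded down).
(-39.12, -35.28)

Difference: x̄₁ - x̄₂ = -37.20
SE = √(s₁²/n₁ + s₂²/n₂) = √(10.7²/62 + 4.4²/53) = 1.4872
df = 83.68 → 83 (Welch–Satterthwaite, rounded down)
t* = 1.292

CI: -37.20 ± 1.292 · 1.4872 = -37.20 ± 1.92 = (-39.12, -35.28)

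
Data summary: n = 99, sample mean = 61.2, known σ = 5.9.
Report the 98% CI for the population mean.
(59.82, 62.58)

z-interval (σ known):
z* = 2.326 for 98% confidence

Margin of error = z* · σ/√n = 2.326 · 5.9/√99 = 1.38

CI: (61.2 - 1.38, 61.2 + 1.38) = (59.82, 62.58)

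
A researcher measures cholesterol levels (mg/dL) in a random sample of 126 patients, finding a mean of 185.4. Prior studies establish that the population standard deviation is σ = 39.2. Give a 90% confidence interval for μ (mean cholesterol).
(179.66, 191.14)

z-interval (σ known):
z* = 1.645 for 90% confidence

Margin of error = z* · σ/√n = 1.645 · 39.2/√126 = 5.74

CI: (185.4 - 5.74, 185.4 + 5.74) = (179.66, 191.14)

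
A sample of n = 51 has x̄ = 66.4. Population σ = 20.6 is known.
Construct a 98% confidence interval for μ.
(59.69, 73.11)

z-interval (σ known):
z* = 2.326 for 98% confidence

Margin of error = z* · σ/√n = 2.326 · 20.6/√51 = 6.71

CI: (66.4 - 6.71, 66.4 + 6.71) = (59.69, 73.11)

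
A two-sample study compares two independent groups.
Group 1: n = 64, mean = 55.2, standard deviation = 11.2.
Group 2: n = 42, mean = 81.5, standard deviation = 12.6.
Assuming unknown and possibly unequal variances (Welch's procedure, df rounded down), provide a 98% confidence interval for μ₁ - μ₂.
(-31.99, -20.61)

Difference: x̄₁ - x̄₂ = -26.30
SE = √(s₁²/n₁ + s₂²/n₂) = √(11.2²/64 + 12.6²/42) = 2.3958
df = 80.46 → 80 (Welch–Satterthwaite, rounded down)
t* = 2.374

CI: -26.30 ± 2.374 · 2.3958 = -26.30 ± 5.69 = (-31.99, -20.61)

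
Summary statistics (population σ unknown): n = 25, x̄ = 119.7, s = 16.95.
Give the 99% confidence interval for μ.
(110.22, 129.18)

t-interval (σ unknown):
df = n - 1 = 24
t* = 2.797 for 99% confidence

Margin of error = t* · s/√n = 2.797 · 16.95/√25 = 9.48

CI: (110.22, 129.18)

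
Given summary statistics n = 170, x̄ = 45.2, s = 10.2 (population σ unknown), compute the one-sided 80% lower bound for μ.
μ ≥ 44.54

Lower bound (one-sided):
t* = 0.844 (one-sided for 80%)
Lower bound = x̄ - t* · s/√n = 45.2 - 0.844 · 10.2/√170 = 44.54

We are 80% confident that μ ≥ 44.54.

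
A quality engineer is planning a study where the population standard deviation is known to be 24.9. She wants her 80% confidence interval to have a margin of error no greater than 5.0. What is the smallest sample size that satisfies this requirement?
n ≥ 41

For margin E ≤ 5.0:
n ≥ (z* · σ / E)²
n ≥ (1.282 · 24.9 / 5.0)²
n ≥ 40.76

Minimum n = 41 (rounding up)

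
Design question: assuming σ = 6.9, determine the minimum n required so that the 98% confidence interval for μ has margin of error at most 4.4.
n ≥ 14

For margin E ≤ 4.4:
n ≥ (z* · σ / E)²
n ≥ (2.326 · 6.9 / 4.4)²
n ≥ 13.30

Minimum n = 14 (rounding up)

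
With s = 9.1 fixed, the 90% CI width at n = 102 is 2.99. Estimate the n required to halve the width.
n ≈ 408

CI width ∝ 1/√n
To reduce width by factor 2, need √n to grow by 2 → need 2² = 4 times as many samples.

Current: n = 102, width = 2.99
New: n = 408, width ≈ 1.49

Width reduced by factor of 2.99/1.49 = 2.01.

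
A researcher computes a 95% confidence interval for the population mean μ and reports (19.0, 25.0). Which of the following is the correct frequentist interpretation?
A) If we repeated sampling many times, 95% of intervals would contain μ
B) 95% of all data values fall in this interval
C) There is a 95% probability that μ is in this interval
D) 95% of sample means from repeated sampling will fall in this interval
A

A) Correct — this is the frequentist long-run coverage interpretation.
B) Wrong — a CI is about the parameter μ, not individual data values.
C) Wrong — μ is fixed; the randomness lives in the interval, not in μ.
D) Wrong — coverage applies to intervals containing μ, not to future x̄ values.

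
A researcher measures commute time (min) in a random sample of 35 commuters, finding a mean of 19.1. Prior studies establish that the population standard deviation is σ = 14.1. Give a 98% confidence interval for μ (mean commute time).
(13.56, 24.64)

z-interval (σ known):
z* = 2.326 for 98% confidence

Margin of error = z* · σ/√n = 2.326 · 14.1/√35 = 5.54

CI: (19.1 - 5.54, 19.1 + 5.54) = (13.56, 24.64)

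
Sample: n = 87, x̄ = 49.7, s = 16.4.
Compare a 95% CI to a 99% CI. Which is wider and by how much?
99% CI is wider by 2.27

df = 86
95% CI: t* = 1.988, (46.20, 53.20), width = 2 · t* · s/√n = 6.99
99% CI: t* = 2.634, (45.07, 54.33), width = 2 · t* · s/√n = 9.26

The 99% CI is wider by 9.26 - 6.99 = 2.27.
Higher confidence requires a wider interval.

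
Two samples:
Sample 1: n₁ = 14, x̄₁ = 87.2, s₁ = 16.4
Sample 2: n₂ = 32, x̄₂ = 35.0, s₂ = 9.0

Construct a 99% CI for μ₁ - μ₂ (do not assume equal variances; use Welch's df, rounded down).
(38.58, 65.82)

Difference: x̄₁ - x̄₂ = 52.20
SE = √(s₁²/n₁ + s₂²/n₂) = √(16.4²/14 + 9.0²/32) = 4.6629
df = 16.53 → 16 (Welch–Satterthwaite, rounded down)
t* = 2.921

CI: 52.20 ± 2.921 · 4.6629 = 52.20 ± 13.62 = (38.58, 65.82)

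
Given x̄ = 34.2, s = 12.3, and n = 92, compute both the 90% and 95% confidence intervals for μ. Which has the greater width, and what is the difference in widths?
95% CI is wider by 0.83

df = 91
90% CI: t* = 1.662, (32.07, 36.33), width = 2 · t* · s/√n = 4.26
95% CI: t* = 1.986, (31.65, 36.75), width = 2 · t* · s/√n = 5.09

The 95% CI is wider by 5.09 - 4.26 = 0.83.
Higher confidence requires a wider interval.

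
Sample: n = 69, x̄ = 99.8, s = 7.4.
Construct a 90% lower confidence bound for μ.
μ ≥ 98.65

Lower bound (one-sided):
t* = 1.294 (one-sided for 90%)
Lower bound = x̄ - t* · s/√n = 99.8 - 1.294 · 7.4/√69 = 98.65

We are 90% confident that μ ≥ 98.65.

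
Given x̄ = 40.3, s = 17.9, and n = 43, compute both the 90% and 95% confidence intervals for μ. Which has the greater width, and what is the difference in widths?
95% CI is wider by 1.84

df = 42
90% CI: t* = 1.682, (35.71, 44.89), width = 2 · t* · s/√n = 9.18
95% CI: t* = 2.018, (34.79, 45.81), width = 2 · t* · s/√n = 11.02

The 95% CI is wider by 11.02 - 9.18 = 1.84.
Higher confidence requires a wider interval.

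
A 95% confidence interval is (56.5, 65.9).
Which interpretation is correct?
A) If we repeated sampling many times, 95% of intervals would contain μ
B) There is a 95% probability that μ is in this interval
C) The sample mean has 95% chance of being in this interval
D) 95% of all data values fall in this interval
A

A) Correct — this is the frequentist long-run coverage interpretation.
B) Wrong — μ is fixed; the randomness lives in the interval, not in μ.
C) Wrong — x̄ is observed and sits in the interval by construction.
D) Wrong — a CI is about the parameter μ, not individual data values.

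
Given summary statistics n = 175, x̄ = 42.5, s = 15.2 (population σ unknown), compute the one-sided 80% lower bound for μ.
μ ≥ 41.53

Lower bound (one-sided):
t* = 0.844 (one-sided for 80%)
Lower bound = x̄ - t* · s/√n = 42.5 - 0.844 · 15.2/√175 = 41.53

We are 80% confident that μ ≥ 41.53.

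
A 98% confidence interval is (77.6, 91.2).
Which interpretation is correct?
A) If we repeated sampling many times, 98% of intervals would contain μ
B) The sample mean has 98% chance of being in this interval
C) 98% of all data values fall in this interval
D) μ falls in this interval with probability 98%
A

A) Correct — this is the frequentist long-run coverage interpretation.
B) Wrong — x̄ is observed and sits in the interval by construction.
C) Wrong — a CI is about the parameter μ, not individual data values.
D) Wrong — μ is fixed; the randomness lives in the interval, not in μ.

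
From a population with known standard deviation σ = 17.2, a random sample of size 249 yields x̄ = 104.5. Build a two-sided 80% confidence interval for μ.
(103.10, 105.90)

z-interval (σ known):
z* = 1.282 for 80% confidence

Margin of error = z* · σ/√n = 1.282 · 17.2/√249 = 1.40

CI: (104.5 - 1.40, 104.5 + 1.40) = (103.10, 105.90)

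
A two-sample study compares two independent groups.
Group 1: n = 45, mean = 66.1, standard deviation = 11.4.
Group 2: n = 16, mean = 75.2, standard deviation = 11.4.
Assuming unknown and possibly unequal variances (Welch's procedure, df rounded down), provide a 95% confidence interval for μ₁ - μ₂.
(-15.92, -2.28)

Difference: x̄₁ - x̄₂ = -9.10
SE = √(s₁²/n₁ + s₂²/n₂) = √(11.4²/45 + 11.4²/16) = 3.3182
df = 26.42 → 26 (Welch–Satterthwaite, rounded down)
t* = 2.056

CI: -9.10 ± 2.056 · 3.3182 = -9.10 ± 6.82 = (-15.92, -2.28)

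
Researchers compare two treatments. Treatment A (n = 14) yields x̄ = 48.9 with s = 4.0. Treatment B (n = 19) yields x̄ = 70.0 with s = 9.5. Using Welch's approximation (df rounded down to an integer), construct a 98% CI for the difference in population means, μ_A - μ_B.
(-27.13, -15.07)

Difference: x̄₁ - x̄₂ = -21.10
SE = √(s₁²/n₁ + s₂²/n₂) = √(4.0²/14 + 9.5²/19) = 2.4275
df = 25.65 → 25 (Welch–Satterthwaite, rounded down)
t* = 2.485

CI: -21.10 ± 2.485 · 2.4275 = -21.10 ± 6.03 = (-27.13, -15.07)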